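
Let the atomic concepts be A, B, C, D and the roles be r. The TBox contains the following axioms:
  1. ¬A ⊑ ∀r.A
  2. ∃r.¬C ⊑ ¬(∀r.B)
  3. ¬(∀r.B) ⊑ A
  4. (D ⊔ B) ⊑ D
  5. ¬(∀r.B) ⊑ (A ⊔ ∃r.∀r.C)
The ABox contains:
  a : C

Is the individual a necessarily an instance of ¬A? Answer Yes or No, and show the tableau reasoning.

No

1. a : ¬A?  L(a) = {C} ∪ {A}
   open: L(a) ⊇ {A, C, ¬B, ¬D, ∀r.B, …} — a ∉ ¬A possible
2. Hence a : ¬A: not entailed.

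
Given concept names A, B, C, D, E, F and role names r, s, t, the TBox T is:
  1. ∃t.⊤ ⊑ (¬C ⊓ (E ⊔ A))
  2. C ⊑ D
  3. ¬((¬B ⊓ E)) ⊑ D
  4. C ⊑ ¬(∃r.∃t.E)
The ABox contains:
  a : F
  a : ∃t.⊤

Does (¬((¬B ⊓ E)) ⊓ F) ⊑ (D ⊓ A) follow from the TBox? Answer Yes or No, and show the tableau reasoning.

1. (¬((¬B ⊓ E)) ⊓ F) ⊑ (D ⊓ A)  ⇔  (((B ⊔ ¬E) ⊓ F) ⊓ (¬D ⊔ ¬A)) unsat w.r.t. T
   apply at x₀: ¬((¬B ⊓ E))⊑D
   open: L(x₀) ⊇ {B, D, F, ¬A, ¬C, …}
2. Hence (¬((¬B ⊓ E)) ⊓ F) ⊑ (D ⊓ A): not entailed.

No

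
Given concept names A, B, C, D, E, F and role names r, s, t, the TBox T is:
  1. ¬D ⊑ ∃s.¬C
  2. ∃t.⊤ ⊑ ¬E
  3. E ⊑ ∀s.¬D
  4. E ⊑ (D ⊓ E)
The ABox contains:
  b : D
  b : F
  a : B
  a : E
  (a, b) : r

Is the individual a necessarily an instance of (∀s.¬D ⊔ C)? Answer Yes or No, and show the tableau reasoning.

1. a : (∀s.¬D ⊔ C)?  L(a) = {B, E} ∪ {(∃s.D ⊓ ¬C)}
   clash {E, ¬E} at a — a ∈ (∀s.¬D ⊔ C)
2. Hence a : (∀s.¬D ⊔ C): entailed.

Yes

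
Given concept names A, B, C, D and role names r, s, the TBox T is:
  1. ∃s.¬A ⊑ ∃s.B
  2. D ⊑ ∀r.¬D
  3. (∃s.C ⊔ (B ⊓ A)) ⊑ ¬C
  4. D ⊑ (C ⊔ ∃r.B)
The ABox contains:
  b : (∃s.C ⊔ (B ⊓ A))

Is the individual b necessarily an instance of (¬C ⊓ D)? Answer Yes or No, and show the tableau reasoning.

No

1. b : (¬C ⊓ D)?  L(b) = {(∃s.C ⊔ (B ⊓ A))} ∪ {(C ⊔ ¬D)}
   apply at b: (∃s.C ⊔ (B ⊓ A))⊑¬C
   open: L(b) ⊇ {¬C, ¬D, ∀s.A, ∃s.C} (+ ∃-successors) — b ∉ (¬C ⊓ D) possible
2. Hence b : (¬C ⊓ D): not entailed.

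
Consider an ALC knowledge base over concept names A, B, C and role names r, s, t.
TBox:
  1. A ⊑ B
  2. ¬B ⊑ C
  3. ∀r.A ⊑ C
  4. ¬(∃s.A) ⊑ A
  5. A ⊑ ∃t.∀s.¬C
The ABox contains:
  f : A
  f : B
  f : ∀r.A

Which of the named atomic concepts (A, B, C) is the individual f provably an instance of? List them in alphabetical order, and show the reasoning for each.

{A, B, C}

1. f : A?  L(f) = {A, B, ∀r.A} ∪ {¬A}
   clash {A, ¬A} at f — f ∈ A
2. f : B?  L(f) = {A, B, ∀r.A} ∪ {¬B}
   clash {B, ¬B} at f — f ∈ B
3. f : C?  L(f) = {A, B, ∀r.A} ∪ {¬C}
   clash {C, ¬C} at f — f ∈ C
4. Entailed for f: {A, B, C}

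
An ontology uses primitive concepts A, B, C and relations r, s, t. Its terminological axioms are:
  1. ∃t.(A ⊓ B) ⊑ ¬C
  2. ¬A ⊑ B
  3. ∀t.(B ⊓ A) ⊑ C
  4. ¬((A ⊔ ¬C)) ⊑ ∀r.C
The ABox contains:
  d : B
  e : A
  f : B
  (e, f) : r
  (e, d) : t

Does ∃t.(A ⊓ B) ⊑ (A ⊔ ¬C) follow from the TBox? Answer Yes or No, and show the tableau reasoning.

1. ∃t.(A ⊓ B) ⊑ (A ⊔ ¬C)  ⇔  (∃t.(A ⊓ B) ⊓ (¬A ⊓ C)) unsat w.r.t. T
   all branches close; clash {C, ¬C} at x₀
2. Hence ∃t.(A ⊓ B) ⊑ (A ⊔ ¬C): entailed.

Yes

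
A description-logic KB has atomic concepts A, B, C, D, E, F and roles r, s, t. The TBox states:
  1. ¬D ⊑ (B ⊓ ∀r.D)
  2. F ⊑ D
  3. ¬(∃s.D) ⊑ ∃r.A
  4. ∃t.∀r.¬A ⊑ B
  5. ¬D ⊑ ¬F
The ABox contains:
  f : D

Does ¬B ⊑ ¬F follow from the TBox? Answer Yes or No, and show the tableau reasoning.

1. ¬B ⊑ ¬F  ⇔  (¬B ⊓ F) unsat w.r.t. T
   apply at x₀: F⊑D
   open: L(x₀) ⊇ {D, F, ¬B, ∀t.∃r.A, ∃s.D} (+ ∃-successors)
2. Hence ¬B ⊑ ¬F: not entailed.

No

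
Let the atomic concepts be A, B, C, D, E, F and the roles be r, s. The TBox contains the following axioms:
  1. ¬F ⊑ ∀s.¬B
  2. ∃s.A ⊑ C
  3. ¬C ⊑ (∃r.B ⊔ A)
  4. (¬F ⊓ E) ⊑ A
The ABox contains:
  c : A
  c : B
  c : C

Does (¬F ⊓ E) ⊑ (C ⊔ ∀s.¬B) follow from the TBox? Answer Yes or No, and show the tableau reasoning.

1. (¬F ⊓ E) ⊑ (C ⊔ ∀s.¬B)  ⇔  ((¬F ⊓ E) ⊓ (¬C ⊓ ∃s.B)) unsat w.r.t. T
   all branches close; clash {C, ¬C} at x₀
2. Hence (¬F ⊓ E) ⊑ (C ⊔ ∀s.¬B): entailed.

Yes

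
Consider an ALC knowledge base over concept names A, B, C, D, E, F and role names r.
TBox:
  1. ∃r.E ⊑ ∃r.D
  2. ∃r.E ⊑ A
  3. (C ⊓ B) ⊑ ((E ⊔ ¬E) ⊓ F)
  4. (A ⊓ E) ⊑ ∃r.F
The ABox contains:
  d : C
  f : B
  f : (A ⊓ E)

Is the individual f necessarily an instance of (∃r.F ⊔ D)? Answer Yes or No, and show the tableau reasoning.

1. f : (∃r.F ⊔ D)?  L(f) = {B, (A ⊓ E)} ∪ {(∀r.¬F ⊓ ¬D)}
   clash {F, ¬F} at an ∃-successor — f ∈ (∃r.F ⊔ D)
2. Hence f : (∃r.F ⊔ D): entailed.

Yes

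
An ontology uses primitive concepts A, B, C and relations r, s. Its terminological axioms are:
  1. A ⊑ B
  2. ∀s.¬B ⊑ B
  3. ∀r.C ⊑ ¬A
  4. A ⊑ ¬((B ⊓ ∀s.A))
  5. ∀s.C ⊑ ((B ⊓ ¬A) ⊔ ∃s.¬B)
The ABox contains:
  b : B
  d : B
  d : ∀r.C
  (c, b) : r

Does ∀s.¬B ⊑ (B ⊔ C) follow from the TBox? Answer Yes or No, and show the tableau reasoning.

Yes

1. ∀s.¬B ⊑ (B ⊔ C)  ⇔  (∀s.¬B ⊓ (¬B ⊓ ¬C)) unsat w.r.t. T
   all branches close; clash {B, ¬B} at x₀
2. Hence ∀s.¬B ⊑ (B ⊔ C): entailed.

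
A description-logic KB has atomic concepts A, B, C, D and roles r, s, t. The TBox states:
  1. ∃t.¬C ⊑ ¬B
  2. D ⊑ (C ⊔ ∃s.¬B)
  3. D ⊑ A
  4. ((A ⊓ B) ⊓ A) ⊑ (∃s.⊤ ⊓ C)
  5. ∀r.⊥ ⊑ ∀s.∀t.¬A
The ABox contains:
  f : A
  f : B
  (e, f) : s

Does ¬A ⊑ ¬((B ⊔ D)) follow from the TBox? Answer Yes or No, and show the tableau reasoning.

No

1. ¬A ⊑ ¬((B ⊔ D))  ⇔  (¬A ⊓ (B ⊔ D)) unsat w.r.t. T
   open: L(x₀) ⊇ {B, ¬A, ¬D, ∀t.C, ∃r.⊤} (+ ∃-successors)
2. Hence ¬A ⊑ ¬((B ⊔ D)): not entailed.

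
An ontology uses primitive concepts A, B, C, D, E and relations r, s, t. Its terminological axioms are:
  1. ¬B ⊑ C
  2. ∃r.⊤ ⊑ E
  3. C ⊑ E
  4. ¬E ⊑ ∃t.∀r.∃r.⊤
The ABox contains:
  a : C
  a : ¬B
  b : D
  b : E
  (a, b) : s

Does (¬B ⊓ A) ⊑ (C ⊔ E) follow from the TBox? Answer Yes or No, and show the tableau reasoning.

1. (¬B ⊓ A) ⊑ (C ⊔ E)  ⇔  ((¬B ⊓ A) ⊓ (¬C ⊓ ¬E)) unsat w.r.t. T
   all branches close; clash {C, ¬C} at x₀
2. Hence (¬B ⊓ A) ⊑ (C ⊔ E): entailed.

Yes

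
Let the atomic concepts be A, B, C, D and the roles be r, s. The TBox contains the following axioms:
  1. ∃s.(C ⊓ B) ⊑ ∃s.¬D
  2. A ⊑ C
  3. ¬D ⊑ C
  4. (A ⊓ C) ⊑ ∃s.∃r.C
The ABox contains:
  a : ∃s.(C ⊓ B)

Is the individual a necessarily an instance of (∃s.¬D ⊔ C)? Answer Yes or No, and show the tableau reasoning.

1. a : (∃s.¬D ⊔ C)?  L(a) = {∃s.(C ⊓ B)} ∪ {(∀s.D ⊓ ¬C)}
   clash {C, ¬C} at a — a ∈ (∃s.¬D ⊔ C)
2. Hence a : (∃s.¬D ⊔ C): entailed.

Yes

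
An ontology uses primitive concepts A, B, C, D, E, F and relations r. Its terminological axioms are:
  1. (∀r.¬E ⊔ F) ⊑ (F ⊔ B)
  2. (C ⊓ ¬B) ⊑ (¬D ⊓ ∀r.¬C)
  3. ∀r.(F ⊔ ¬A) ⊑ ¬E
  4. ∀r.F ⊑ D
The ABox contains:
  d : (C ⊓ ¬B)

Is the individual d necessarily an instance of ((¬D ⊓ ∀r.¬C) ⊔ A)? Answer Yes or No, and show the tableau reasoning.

Yes

1. d : ((¬D ⊓ ∀r.¬C) ⊔ A)?  L(d) = {(C ⊓ ¬B)} ∪ {((D ⊔ ∃r.C) ⊓ ¬A)}
   clash {B, ¬B} at d — d ∈ ((¬D ⊓ ∀r.¬C) ⊔ A)
2. Hence d : ((¬D ⊓ ∀r.¬C) ⊔ A): entailed.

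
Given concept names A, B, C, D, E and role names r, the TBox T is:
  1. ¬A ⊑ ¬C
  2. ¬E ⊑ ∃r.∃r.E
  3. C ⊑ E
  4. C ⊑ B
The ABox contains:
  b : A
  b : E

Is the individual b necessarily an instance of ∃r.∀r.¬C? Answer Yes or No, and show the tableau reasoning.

No

1. b : ∃r.∀r.¬C?  L(b) = {A, E} ∪ {∀r.∃r.C}
   open: L(b) ⊇ {A, E, ¬C, ∀r.∃r.C} — b ∉ ∃r.∀r.¬C possible
2. Hence b : ∃r.∀r.¬C: not entailed.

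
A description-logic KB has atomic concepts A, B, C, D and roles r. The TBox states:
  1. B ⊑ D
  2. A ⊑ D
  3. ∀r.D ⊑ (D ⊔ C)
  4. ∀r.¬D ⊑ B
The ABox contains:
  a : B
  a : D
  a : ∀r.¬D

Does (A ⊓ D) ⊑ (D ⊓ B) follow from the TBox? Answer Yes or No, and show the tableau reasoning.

No

1. (A ⊓ D) ⊑ (D ⊓ B)  ⇔  ((A ⊓ D) ⊓ (¬D ⊔ ¬B)) unsat w.r.t. T
   open: L(x₀) ⊇ {A, D, ¬B, ∃r.D, ∃r.¬D} (+ ∃-successors)
2. Hence (A ⊓ D) ⊑ (D ⊓ B): not entailed.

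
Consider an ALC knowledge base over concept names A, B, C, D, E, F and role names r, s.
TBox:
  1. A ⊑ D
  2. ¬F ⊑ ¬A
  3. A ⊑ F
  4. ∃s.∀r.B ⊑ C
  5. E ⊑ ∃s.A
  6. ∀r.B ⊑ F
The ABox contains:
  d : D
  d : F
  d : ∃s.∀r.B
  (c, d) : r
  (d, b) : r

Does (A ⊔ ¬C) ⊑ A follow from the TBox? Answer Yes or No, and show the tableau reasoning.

No

1. (A ⊔ ¬C) ⊑ A  ⇔  ((A ⊔ ¬C) ⊓ ¬A) unsat w.r.t. T
   open: L(x₀) ⊇ {¬A, ¬C, ¬E, ∀s.∃r.¬B, ∃r.¬B} (+ ∃-successors)
2. Hence (A ⊔ ¬C) ⊑ A: not entailed.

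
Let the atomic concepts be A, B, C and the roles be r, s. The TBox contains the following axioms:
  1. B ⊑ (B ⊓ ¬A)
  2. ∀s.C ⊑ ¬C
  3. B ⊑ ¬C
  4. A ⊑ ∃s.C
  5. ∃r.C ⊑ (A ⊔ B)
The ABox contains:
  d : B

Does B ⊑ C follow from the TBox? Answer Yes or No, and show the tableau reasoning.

1. B ⊑ C  ⇔  (B ⊓ ¬C) unsat w.r.t. T
   apply at x₀: B⊑(B ⊓ ¬A)
   open: L(x₀) ⊇ {B, ¬A, ¬C, ∀r.¬C}
2. Hence B ⊑ C: not entailed.

No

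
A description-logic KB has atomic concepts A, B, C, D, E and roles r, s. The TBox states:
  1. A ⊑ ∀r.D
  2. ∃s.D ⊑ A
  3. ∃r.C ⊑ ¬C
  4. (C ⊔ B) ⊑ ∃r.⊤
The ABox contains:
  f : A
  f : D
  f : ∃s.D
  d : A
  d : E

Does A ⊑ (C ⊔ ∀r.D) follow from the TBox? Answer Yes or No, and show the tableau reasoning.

Yes

1. A ⊑ (C ⊔ ∀r.D)  ⇔  (A ⊓ (¬C ⊓ ∃r.¬D)) unsat w.r.t. T
   all branches close; clash {D, ¬D} at an ∃-successor
2. Hence A ⊑ (C ⊔ ∀r.D): entailed.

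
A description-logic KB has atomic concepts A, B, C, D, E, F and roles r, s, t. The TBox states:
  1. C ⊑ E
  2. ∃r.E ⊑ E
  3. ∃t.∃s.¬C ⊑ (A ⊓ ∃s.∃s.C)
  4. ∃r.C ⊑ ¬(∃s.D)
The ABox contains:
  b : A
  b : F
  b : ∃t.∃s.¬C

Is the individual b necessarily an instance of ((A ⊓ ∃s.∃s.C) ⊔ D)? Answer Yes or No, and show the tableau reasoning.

Yes

1. b : ((A ⊓ ∃s.∃s.C) ⊔ D)?  L(b) = {A, F, ∃t.∃s.¬C} ∪ {((¬A ⊔ ∀s.∀s.¬C) ⊓ ¬D)}
   clash {C, ¬C} at an ∃-successor — b ∈ ((A ⊓ ∃s.∃s.C) ⊔ D)
2. Hence b : ((A ⊓ ∃s.∃s.C) ⊔ D): entailed.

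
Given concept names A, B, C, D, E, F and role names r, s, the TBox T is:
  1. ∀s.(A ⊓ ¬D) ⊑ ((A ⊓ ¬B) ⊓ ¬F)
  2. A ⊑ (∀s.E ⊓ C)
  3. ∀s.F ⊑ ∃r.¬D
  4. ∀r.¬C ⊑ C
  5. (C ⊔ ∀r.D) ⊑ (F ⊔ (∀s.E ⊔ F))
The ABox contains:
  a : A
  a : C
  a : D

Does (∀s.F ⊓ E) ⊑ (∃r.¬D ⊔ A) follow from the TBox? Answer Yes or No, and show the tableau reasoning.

Yes

1. (∀s.F ⊓ E) ⊑ (∃r.¬D ⊔ A)  ⇔  ((∀s.F ⊓ E) ⊓ (∀r.D ⊓ ¬A)) unsat w.r.t. T
   all branches close; clash {A, ¬A} at x₀
2. Hence (∀s.F ⊓ E) ⊑ (∃r.¬D ⊔ A): entailed.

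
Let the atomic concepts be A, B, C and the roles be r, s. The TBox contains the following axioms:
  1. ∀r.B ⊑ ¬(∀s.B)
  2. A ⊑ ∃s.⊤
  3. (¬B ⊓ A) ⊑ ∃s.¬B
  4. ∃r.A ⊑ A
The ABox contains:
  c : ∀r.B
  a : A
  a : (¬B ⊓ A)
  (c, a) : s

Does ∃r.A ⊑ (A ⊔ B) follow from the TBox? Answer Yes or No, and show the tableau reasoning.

Yes

1. ∃r.A ⊑ (A ⊔ B)  ⇔  (∃r.A ⊓ (¬A ⊓ ¬B)) unsat w.r.t. T
   all branches close; clash {A, ¬A} at x₀
2. Hence ∃r.A ⊑ (A ⊔ B): entailed.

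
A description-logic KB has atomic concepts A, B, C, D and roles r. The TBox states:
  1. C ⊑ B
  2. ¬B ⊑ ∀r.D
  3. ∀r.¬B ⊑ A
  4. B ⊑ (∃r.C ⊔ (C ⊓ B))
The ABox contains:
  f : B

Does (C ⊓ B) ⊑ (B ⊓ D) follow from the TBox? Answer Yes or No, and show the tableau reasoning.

1. (C ⊓ B) ⊑ (B ⊓ D)  ⇔  ((C ⊓ B) ⊓ (¬B ⊔ ¬D)) unsat w.r.t. T
   apply at x₀: B⊑(∃r.C ⊔ (C ⊓ B))
   open: L(x₀) ⊇ {B, C, ¬D, ∃r.B} (+ ∃-successors)
2. Hence (C ⊓ B) ⊑ (B ⊓ D): not entailed.

No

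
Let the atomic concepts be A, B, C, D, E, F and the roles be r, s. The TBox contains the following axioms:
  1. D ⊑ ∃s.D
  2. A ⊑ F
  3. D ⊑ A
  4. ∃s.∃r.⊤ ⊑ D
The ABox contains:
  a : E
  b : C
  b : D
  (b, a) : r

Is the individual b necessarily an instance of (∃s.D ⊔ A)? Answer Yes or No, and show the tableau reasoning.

1. b : (∃s.D ⊔ A)?  L(b) = {C, D} ∪ {(∀s.¬D ⊓ ¬A)}
   clash {A, ¬A} at b — b ∈ (∃s.D ⊔ A)
2. Hence b : (∃s.D ⊔ A): entailed.

Yes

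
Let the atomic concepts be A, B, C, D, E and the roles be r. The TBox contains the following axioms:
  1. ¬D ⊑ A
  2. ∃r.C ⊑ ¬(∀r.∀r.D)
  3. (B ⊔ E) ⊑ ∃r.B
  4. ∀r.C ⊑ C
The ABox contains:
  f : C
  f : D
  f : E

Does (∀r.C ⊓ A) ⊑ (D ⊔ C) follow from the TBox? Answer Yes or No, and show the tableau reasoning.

1. (∀r.C ⊓ A) ⊑ (D ⊔ C)  ⇔  ((∀r.C ⊓ A) ⊓ (¬D ⊓ ¬C)) unsat w.r.t. T
   all branches close; clash {C, ¬C} at x₀
2. Hence (∀r.C ⊓ A) ⊑ (D ⊔ C): entailed.

Yes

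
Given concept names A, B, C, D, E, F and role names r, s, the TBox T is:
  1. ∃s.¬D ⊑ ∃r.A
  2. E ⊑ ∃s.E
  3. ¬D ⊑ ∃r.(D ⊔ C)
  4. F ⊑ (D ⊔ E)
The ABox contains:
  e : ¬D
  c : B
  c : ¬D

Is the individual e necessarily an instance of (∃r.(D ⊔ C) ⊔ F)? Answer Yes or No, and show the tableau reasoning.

1. e : (∃r.(D ⊔ C) ⊔ F)?  L(e) = {¬D} ∪ {(∀r.(¬D ⊓ ¬C) ⊓ ¬F)}
   clash {C, ¬C} at an ∃-successor — e ∈ (∃r.(D ⊔ C) ⊔ F)
2. Hence e : (∃r.(D ⊔ C) ⊔ F): entailed.

Yes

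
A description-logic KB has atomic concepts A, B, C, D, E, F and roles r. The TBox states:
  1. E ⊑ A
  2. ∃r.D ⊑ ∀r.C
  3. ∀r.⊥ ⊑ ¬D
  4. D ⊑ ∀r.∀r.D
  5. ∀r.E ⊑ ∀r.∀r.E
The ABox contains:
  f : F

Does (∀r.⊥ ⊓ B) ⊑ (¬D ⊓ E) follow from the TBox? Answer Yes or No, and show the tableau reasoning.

No

1. (∀r.⊥ ⊓ B) ⊑ (¬D ⊓ E)  ⇔  ((∀r.⊥ ⊓ B) ⊓ (D ⊔ ¬E)) unsat w.r.t. T
   apply at x₀: ∀r.⊥⊑¬D
   open: L(x₀) ⊇ {B, ¬D, ¬E, ∀r.¬D, ∀r.∀r.E, …}
2. Hence (∀r.⊥ ⊓ B) ⊑ (¬D ⊓ E): not entailed.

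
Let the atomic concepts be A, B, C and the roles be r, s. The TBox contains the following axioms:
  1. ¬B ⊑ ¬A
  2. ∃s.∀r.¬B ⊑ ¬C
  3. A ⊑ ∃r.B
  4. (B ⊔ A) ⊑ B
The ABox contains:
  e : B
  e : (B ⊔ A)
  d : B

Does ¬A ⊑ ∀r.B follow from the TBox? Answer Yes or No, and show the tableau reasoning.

1. ¬A ⊑ ∀r.B  ⇔  (¬A ⊓ ∃r.¬B) unsat w.r.t. T
   open: L(x₀) ⊇ {¬A, ¬B, ∀s.∃r.B, ∃r.¬B} (+ ∃-successors)
2. Hence ¬A ⊑ ∀r.B: not entailed.

No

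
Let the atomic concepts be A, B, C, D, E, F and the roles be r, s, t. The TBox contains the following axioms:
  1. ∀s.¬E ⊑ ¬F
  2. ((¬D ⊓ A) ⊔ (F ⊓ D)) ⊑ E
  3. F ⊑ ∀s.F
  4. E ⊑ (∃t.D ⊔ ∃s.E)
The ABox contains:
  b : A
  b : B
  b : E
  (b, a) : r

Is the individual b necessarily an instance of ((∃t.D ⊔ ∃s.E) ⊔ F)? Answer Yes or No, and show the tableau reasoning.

1. b : ((∃t.D ⊔ ∃s.E) ⊔ F)?  L(b) = {A, B, E} ∪ {((∀t.¬D ⊓ ∀s.¬E) ⊓ ¬F)}
   clash {E, ¬E} at an ∃-successor — b ∈ ((∃t.D ⊔ ∃s.E) ⊔ F)
2. Hence b : ((∃t.D ⊔ ∃s.E) ⊔ F): entailed.

Yes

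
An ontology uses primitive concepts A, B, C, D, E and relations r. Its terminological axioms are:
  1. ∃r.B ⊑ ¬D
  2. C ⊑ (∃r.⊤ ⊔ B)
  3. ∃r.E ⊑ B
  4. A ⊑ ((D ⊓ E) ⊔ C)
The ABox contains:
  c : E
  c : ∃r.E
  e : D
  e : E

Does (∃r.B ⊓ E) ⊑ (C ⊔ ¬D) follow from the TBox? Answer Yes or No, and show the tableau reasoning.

Yes

1. (∃r.B ⊓ E) ⊑ (C ⊔ ¬D)  ⇔  ((∃r.B ⊓ E) ⊓ (¬C ⊓ D)) unsat w.r.t. T
   all branches close; clash {C, ¬C} at x₀
2. Hence (∃r.B ⊓ E) ⊑ (C ⊔ ¬D): entailed.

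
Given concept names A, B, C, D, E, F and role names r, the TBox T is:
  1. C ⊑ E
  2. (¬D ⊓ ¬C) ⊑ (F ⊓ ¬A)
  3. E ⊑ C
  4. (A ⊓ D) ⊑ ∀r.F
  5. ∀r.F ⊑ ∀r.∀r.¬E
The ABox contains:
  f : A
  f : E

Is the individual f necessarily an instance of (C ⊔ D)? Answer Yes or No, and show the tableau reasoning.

Yes

1. f : (C ⊔ D)?  L(f) = {A, E} ∪ {(¬C ⊓ ¬D)}
   clash {C, ¬C} at f — f ∈ (C ⊔ D)
2. Hence f : (C ⊔ D): entailed.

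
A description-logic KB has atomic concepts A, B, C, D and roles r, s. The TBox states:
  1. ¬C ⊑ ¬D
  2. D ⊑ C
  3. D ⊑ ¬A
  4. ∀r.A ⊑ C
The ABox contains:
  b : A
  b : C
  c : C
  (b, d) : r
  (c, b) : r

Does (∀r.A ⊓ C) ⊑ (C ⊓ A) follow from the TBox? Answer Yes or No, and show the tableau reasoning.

1. (∀r.A ⊓ C) ⊑ (C ⊓ A)  ⇔  ((∀r.A ⊓ C) ⊓ (¬C ⊔ ¬A)) unsat w.r.t. T
   open: L(x₀) ⊇ {C, ¬A, ∀r.A}
2. Hence (∀r.A ⊓ C) ⊑ (C ⊓ A): not entailed.

No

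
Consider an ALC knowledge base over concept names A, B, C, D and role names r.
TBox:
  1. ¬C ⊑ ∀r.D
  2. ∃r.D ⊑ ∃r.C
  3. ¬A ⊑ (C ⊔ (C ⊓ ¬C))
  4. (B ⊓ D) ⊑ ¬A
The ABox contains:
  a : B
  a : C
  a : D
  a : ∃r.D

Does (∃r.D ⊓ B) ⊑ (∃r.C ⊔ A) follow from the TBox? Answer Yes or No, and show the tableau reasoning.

1. (∃r.D ⊓ B) ⊑ (∃r.C ⊔ A)  ⇔  ((∃r.D ⊓ B) ⊓ (∀r.¬C ⊓ ¬A)) unsat w.r.t. T
   all branches close; clash {C, ¬C} at x₀
2. Hence (∃r.D ⊓ B) ⊑ (∃r.C ⊔ A): entailed.

Yes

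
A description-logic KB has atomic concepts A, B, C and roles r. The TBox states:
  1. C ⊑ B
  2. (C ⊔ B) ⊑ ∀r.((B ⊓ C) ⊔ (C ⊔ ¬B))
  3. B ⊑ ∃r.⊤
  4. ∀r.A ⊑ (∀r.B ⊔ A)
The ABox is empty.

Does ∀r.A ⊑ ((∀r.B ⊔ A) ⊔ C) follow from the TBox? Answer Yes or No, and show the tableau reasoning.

Yes

1. ∀r.A ⊑ ((∀r.B ⊔ A) ⊔ C)  ⇔  (∀r.A ⊓ ((∃r.¬B ⊓ ¬A) ⊓ ¬C)) unsat w.r.t. T
   all branches close; clash {A, ¬A} at x₀
2. Hence ∀r.A ⊑ ((∀r.B ⊔ A) ⊔ C): entailed.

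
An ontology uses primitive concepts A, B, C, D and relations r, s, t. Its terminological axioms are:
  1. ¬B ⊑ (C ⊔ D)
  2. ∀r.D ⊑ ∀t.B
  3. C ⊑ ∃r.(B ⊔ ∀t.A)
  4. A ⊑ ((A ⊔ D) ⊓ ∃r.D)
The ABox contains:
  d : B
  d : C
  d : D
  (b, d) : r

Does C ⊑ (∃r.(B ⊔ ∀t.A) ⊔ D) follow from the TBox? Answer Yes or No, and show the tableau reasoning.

Yes

1. C ⊑ (∃r.(B ⊔ ∀t.A) ⊔ D)  ⇔  (C ⊓ (∀r.(¬B ⊓ ∃t.¬A) ⊓ ¬D)) unsat w.r.t. T
   all branches close; clash {D, ¬D} at x₀
2. Hence C ⊑ (∃r.(B ⊔ ∀t.A) ⊔ D): entailed.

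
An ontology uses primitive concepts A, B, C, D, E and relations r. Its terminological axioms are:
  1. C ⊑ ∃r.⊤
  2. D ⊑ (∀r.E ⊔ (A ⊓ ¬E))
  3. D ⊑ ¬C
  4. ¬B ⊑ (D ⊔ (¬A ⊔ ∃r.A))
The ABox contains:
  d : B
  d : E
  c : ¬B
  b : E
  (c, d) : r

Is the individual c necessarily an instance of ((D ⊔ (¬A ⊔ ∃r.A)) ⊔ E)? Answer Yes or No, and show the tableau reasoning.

1. c : ((D ⊔ (¬A ⊔ ∃r.A)) ⊔ E)?  L(c) = {¬B} ∪ {((¬D ⊓ (A ⊓ ∀r.¬A)) ⊓ ¬E)}
   clash {A, ¬A} at an ∃-successor — c ∈ ((D ⊔ (¬A ⊔ ∃r.A)) ⊔ E)
2. Hence c : ((D ⊔ (¬A ⊔ ∃r.A)) ⊔ E): entailed.

Yes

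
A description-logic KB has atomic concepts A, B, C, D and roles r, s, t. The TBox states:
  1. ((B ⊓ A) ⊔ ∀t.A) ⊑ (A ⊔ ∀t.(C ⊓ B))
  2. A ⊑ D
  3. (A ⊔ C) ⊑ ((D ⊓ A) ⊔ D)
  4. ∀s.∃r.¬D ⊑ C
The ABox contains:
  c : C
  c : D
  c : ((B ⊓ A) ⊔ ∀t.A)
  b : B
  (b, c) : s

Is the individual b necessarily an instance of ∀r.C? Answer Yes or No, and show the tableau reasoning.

No

1. b : ∀r.C?  L(b) = {B} ∪ {∃r.¬C}
   open: L(b) ⊇ {B, ¬A, ¬C, ∃r.¬C, ∃s.∀r.D, …} (+ ∃-successors) — b ∉ ∀r.C possible
2. Hence b : ∀r.C: not entailed.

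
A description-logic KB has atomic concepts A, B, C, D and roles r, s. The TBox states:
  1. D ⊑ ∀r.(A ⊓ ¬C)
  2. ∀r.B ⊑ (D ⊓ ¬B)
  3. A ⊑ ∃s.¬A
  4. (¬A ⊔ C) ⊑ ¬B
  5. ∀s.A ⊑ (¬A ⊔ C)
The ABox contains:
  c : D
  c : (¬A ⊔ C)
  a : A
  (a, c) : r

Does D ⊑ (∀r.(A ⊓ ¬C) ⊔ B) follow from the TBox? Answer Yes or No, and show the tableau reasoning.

Yes

1. D ⊑ (∀r.(A ⊓ ¬C) ⊔ B)  ⇔  (D ⊓ (∃r.(¬A ⊔ C) ⊓ ¬B)) unsat w.r.t. T
   all branches close; clash {C, ¬C} at an ∃-successor
2. Hence D ⊑ (∀r.(A ⊓ ¬C) ⊔ B): entailed.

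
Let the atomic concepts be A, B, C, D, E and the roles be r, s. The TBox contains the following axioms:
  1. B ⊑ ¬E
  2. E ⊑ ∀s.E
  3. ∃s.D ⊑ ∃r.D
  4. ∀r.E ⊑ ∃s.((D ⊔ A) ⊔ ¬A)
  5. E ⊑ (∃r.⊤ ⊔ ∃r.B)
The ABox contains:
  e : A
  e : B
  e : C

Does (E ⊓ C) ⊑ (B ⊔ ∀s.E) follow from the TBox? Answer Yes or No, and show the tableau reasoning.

Yes

1. (E ⊓ C) ⊑ (B ⊔ ∀s.E)  ⇔  ((E ⊓ C) ⊓ (¬B ⊓ ∃s.¬E)) unsat w.r.t. T
   all branches close; clash {E, ¬E} at an ∃-successor
2. Hence (E ⊓ C) ⊑ (B ⊔ ∀s.E): entailed.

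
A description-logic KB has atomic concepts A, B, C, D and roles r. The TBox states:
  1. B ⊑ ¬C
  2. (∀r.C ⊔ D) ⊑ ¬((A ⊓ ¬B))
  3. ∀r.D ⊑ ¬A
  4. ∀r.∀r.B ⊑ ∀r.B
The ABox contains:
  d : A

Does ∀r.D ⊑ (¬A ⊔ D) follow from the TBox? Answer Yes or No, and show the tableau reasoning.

Yes

1. ∀r.D ⊑ (¬A ⊔ D)  ⇔  (∀r.D ⊓ (A ⊓ ¬D)) unsat w.r.t. T
   all branches close; clash {A, ¬A} at x₀
2. Hence ∀r.D ⊑ (¬A ⊔ D): entailed.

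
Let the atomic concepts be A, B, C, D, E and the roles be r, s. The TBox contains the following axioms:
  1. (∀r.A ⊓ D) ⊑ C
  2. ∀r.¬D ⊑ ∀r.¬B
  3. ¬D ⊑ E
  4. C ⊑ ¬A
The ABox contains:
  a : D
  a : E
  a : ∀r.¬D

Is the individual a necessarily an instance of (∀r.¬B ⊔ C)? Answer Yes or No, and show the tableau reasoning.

Yes

1. a : (∀r.¬B ⊔ C)?  L(a) = {D, E, ∀r.¬D} ∪ {(∃r.B ⊓ ¬C)}
   clash {C, ¬C} at a — a ∈ (∀r.¬B ⊔ C)
2. Hence a : (∀r.¬B ⊔ C): entailed.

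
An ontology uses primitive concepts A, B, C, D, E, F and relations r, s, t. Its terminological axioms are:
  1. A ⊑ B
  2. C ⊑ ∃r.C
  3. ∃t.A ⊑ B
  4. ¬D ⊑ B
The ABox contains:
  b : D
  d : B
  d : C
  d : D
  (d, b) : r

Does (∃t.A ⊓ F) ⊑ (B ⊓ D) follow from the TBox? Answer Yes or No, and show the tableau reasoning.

No

1. (∃t.A ⊓ F) ⊑ (B ⊓ D)  ⇔  ((∃t.A ⊓ F) ⊓ (¬B ⊔ ¬D)) unsat w.r.t. T
   apply at x₀: ∃t.A⊑B
   open: L(x₀) ⊇ {B, F, ¬C, ¬D, ∃t.A} (+ ∃-successors)
2. Hence (∃t.A ⊓ F) ⊑ (B ⊓ D): not entailed.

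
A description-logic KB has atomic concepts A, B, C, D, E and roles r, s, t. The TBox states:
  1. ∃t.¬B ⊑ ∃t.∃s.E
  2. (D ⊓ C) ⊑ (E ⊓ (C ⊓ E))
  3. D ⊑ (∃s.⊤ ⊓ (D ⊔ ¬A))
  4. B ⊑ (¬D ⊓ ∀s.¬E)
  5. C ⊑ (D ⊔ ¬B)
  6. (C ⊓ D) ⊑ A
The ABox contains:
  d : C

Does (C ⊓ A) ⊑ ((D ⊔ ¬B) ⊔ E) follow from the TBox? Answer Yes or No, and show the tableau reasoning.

Yes

1. (C ⊓ A) ⊑ ((D ⊔ ¬B) ⊔ E)  ⇔  ((C ⊓ A) ⊓ ((¬D ⊓ B) ⊓ ¬E)) unsat w.r.t. T
   all branches close; clash {E, ¬E} at x₀
2. Hence (C ⊓ A) ⊑ ((D ⊔ ¬B) ⊔ E): entailed.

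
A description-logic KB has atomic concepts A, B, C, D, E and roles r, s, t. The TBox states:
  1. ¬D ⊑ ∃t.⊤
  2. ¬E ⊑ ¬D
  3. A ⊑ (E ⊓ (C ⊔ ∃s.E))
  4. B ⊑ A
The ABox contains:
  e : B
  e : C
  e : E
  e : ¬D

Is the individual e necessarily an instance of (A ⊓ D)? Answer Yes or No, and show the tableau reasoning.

No

1. e : (A ⊓ D)?  L(e) = {B, C, E, ¬D} ∪ {(¬A ⊔ ¬D)}
   apply at e: ¬D⊑∃t.⊤; B⊑A
   open: L(e) ⊇ {A, B, C, E, ¬D, …} (+ ∃-successors) — e ∉ (A ⊓ D) possible
2. Hence e : (A ⊓ D): not entailed.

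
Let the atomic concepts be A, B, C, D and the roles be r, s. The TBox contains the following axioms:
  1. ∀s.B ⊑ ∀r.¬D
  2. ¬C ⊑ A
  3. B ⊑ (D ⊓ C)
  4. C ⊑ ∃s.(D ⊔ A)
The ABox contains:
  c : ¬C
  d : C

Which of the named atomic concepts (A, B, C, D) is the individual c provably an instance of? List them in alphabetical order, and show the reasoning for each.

{A}

1. c : A?  L(c) = {¬C} ∪ {¬A}
   clash {A, ¬A} at c — c ∈ A
2. c : B?  L(c) = {¬C} ∪ {¬B}
   apply at c: ¬C⊑A
   open: L(c) ⊇ {A, ¬B, ¬C, ∃s.¬B} (+ ∃-successors) — c ∉ B possible
3. c : C?  L(c) = {¬C} ∪ {¬C}
   apply at c: ¬C⊑A
   open: L(c) ⊇ {A, ¬B, ¬C, ∃s.¬B} (+ ∃-successors) — c ∉ C possible
4. c : D?  L(c) = {¬C} ∪ {¬D}
   apply at c: ¬C⊑A
   open: L(c) ⊇ {A, ¬B, ¬C, ¬D, ∃s.¬B} (+ ∃-successors) — c ∉ D possible
5. Entailed for c: {A}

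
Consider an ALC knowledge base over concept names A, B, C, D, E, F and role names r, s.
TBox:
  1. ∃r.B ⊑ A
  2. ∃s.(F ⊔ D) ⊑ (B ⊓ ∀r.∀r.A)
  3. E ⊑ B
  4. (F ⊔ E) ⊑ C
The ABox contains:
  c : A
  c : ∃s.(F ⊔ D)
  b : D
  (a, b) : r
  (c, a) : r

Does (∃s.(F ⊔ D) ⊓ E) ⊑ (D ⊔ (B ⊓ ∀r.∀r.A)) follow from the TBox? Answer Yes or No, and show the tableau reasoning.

1. (∃s.(F ⊔ D) ⊓ E) ⊑ (D ⊔ (B ⊓ ∀r.∀r.A))  ⇔  ((∃s.(F ⊔ D) ⊓ E) ⊓ (¬D ⊓ (¬B ⊔ ∃r.∃r.¬A))) unsat w.r.t. T
   all branches close; clash {A, ¬A} at an ∃-successor
2. Hence (∃s.(F ⊔ D) ⊓ E) ⊑ (D ⊔ (B ⊓ ∀r.∀r.A)): entailed.

Yes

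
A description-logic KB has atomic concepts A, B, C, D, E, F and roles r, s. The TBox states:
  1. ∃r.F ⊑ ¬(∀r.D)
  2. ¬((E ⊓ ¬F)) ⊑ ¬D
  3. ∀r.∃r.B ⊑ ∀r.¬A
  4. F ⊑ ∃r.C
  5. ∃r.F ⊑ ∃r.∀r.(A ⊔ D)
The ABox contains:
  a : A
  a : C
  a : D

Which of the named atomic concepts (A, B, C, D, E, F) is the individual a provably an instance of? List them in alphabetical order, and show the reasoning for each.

{A, C, D, E}

1. a : A?  L(a) = {A, C, D} ∪ {¬A}
   clash {A, ¬A} at a — a ∈ A
2. a : B?  L(a) = {A, C, D} ∪ {¬B}
   open: L(a) ⊇ {A, C, D, E, ¬B, …} (+ ∃-successors) — a ∉ B possible
3. a : C?  L(a) = {A, C, D} ∪ {¬C}
   clash {C, ¬C} at a — a ∈ C
4. a : D?  L(a) = {A, C, D} ∪ {¬D}
   clash {D, ¬D} at a — a ∈ D
5. a : E?  L(a) = {A, C, D} ∪ {¬E}
   clash {D, ¬D} at a — a ∈ E
6. a : F?  L(a) = {A, C, D} ∪ {¬F}
   open: L(a) ⊇ {A, C, D, E, ¬F, …} (+ ∃-successors) — a ∉ F possible
7. Entailed for a: {A, C, D, E}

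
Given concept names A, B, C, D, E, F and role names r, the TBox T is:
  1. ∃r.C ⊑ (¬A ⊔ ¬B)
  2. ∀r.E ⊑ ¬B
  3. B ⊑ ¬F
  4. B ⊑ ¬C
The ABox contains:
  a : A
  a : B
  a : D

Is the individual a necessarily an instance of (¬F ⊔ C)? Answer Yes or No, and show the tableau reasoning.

1. a : (¬F ⊔ C)?  L(a) = {A, B, D} ∪ {(F ⊓ ¬C)}
   clash {F, ¬F} at a — a ∈ (¬F ⊔ C)
2. Hence a : (¬F ⊔ C): entailed.

Yes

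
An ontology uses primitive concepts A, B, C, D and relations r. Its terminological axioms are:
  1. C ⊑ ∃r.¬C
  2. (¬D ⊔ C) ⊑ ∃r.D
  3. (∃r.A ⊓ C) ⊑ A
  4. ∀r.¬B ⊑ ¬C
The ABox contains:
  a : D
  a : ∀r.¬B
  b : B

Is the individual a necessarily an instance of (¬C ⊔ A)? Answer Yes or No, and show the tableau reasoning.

Yes

1. a : (¬C ⊔ A)?  L(a) = {D, ∀r.¬B} ∪ {(C ⊓ ¬A)}
   clash {C, ¬C} at a — a ∈ (¬C ⊔ A)
2. Hence a : (¬C ⊔ A): entailed.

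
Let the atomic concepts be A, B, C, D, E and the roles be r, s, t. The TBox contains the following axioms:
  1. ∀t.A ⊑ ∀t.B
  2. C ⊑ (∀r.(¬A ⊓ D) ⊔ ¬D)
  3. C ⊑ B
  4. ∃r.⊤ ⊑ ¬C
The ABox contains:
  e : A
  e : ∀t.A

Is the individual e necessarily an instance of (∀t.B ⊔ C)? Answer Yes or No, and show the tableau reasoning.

1. e : (∀t.B ⊔ C)?  L(e) = {A, ∀t.A} ∪ {(∃t.¬B ⊓ ¬C)}
   clash {B, ¬B} at an ∃-successor — e ∈ (∀t.B ⊔ C)
2. Hence e : (∀t.B ⊔ C): entailed.

Yes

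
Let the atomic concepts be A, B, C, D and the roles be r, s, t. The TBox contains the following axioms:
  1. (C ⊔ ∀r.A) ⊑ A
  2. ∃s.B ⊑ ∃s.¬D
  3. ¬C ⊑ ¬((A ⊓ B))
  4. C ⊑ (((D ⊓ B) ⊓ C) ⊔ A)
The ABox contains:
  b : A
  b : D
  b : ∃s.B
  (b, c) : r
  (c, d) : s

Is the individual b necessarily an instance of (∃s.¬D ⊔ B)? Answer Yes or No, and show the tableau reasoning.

Yes

1. b : (∃s.¬D ⊔ B)?  L(b) = {A, D, ∃s.B} ∪ {(∀s.D ⊓ ¬B)}
   clash {D, ¬D} at an ∃-successor — b ∈ (∃s.¬D ⊔ B)
2. Hence b : (∃s.¬D ⊔ B): entailed.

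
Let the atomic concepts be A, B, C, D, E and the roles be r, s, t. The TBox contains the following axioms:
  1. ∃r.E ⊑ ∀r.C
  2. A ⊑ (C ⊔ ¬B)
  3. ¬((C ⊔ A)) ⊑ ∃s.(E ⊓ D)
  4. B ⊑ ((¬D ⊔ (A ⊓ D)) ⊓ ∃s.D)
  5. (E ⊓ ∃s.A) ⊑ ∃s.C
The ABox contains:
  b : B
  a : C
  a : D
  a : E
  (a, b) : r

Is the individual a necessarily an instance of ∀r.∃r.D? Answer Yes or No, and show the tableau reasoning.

No

1. a : ∀r.∃r.D?  L(a) = {C, D, E} ∪ {∃r.∀r.¬D}
   open: L(a) ⊇ {C, D, E, ¬A, ¬B, …} (+ ∃-successors) — a ∉ ∀r.∃r.D possible
2. Hence a : ∀r.∃r.D: not entailed.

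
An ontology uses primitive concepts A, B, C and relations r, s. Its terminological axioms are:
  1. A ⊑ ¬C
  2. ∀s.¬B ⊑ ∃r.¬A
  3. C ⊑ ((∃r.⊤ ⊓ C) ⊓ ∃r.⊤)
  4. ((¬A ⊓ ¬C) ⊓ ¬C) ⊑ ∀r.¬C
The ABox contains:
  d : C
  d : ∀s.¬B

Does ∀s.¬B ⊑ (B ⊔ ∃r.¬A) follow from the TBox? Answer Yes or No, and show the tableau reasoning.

1. ∀s.¬B ⊑ (B ⊔ ∃r.¬A)  ⇔  (∀s.¬B ⊓ (¬B ⊓ ∀r.A)) unsat w.r.t. T
   all branches close; clash {A, ¬A} at an ∃-successor
2. Hence ∀s.¬B ⊑ (B ⊔ ∃r.¬A): entailed.

Yes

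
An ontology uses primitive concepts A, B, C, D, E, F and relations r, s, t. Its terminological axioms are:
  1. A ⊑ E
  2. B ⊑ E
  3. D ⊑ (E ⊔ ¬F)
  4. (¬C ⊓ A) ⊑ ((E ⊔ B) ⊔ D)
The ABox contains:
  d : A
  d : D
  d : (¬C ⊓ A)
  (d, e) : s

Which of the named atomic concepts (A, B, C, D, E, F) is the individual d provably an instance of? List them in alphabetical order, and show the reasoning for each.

1. d : A?  L(d) = {A, D, (¬C ⊓ A)} ∪ {¬A}
   clash {A, ¬A} at d — d ∈ A
2. d : B?  L(d) = {A, D, (¬C ⊓ A)} ∪ {¬B}
   apply at d: A⊑E; D⊑(E ⊔ ¬F); (¬C ⊓ A)⊑((E ⊔ B) ⊔ D)
   open: L(d) ⊇ {A, D, E, ¬B, ¬C} — d ∉ B possible
3. d : C?  L(d) = {A, D, (¬C ⊓ A)} ∪ {¬C}
   apply at d: A⊑E; D⊑(E ⊔ ¬F); (¬C ⊓ A)⊑((E ⊔ B) ⊔ D)
   open: L(d) ⊇ {A, D, E, ¬C} — d ∉ C possible
4. d : D?  L(d) = {A, D, (¬C ⊓ A)} ∪ {¬D}
   clash {D, ¬D} at d — d ∈ D
5. d : E?  L(d) = {A, D, (¬C ⊓ A)} ∪ {¬E}
   clash {E, ¬E} at d — d ∈ E
6. d : F?  L(d) = {A, D, (¬C ⊓ A)} ∪ {¬F}
   apply at d: A⊑E; D⊑(E ⊔ ¬F); (¬C ⊓ A)⊑((E ⊔ B) ⊔ D)
   open: L(d) ⊇ {A, D, E, ¬C, ¬F} — d ∉ F possible
7. Entailed for d: {A, D, E}

{A, D, E}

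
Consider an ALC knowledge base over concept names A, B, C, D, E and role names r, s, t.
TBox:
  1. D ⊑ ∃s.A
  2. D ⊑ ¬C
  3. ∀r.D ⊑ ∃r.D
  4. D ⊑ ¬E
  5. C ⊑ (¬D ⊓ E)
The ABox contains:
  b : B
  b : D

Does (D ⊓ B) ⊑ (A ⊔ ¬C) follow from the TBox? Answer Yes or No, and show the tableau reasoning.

1. (D ⊓ B) ⊑ (A ⊔ ¬C)  ⇔  ((D ⊓ B) ⊓ (¬A ⊓ C)) unsat w.r.t. T
   all branches close; clash {C, ¬C} at x₀
2. Hence (D ⊓ B) ⊑ (A ⊔ ¬C): entailed.

Yes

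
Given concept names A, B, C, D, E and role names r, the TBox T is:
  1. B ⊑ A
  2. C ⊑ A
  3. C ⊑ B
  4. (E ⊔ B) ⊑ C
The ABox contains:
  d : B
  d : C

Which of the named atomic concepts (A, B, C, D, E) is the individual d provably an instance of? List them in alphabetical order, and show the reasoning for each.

{A, B, C}

1. d : A?  L(d) = {B, C} ∪ {¬A}
   clash {A, ¬A} at d — d ∈ A
2. d : B?  L(d) = {B, C} ∪ {¬B}
   clash {B, ¬B} at d — d ∈ B
3. d : C?  L(d) = {B, C} ∪ {¬C}
   clash {C, ¬C} at d — d ∈ C
4. d : D?  L(d) = {B, C} ∪ {¬D}
   apply at d: B⊑A; C⊑A
   open: L(d) ⊇ {A, B, C, ¬D} — d ∉ D possible
5. d : E?  L(d) = {B, C} ∪ {¬E}
   apply at d: B⊑A; C⊑A
   open: L(d) ⊇ {A, B, C, ¬E} — d ∉ E possible
6. Entailed for d: {A, B, C}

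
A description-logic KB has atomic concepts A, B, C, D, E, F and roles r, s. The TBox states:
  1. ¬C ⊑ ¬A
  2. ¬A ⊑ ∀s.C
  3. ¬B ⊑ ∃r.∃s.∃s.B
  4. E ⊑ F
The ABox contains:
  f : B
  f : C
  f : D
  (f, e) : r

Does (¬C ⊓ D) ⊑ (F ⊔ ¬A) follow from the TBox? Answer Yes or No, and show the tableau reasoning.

1. (¬C ⊓ D) ⊑ (F ⊔ ¬A)  ⇔  ((¬C ⊓ D) ⊓ (¬F ⊓ A)) unsat w.r.t. T
   all branches close; clash {A, ¬A} at x₀
2. Hence (¬C ⊓ D) ⊑ (F ⊔ ¬A): entailed.

Yes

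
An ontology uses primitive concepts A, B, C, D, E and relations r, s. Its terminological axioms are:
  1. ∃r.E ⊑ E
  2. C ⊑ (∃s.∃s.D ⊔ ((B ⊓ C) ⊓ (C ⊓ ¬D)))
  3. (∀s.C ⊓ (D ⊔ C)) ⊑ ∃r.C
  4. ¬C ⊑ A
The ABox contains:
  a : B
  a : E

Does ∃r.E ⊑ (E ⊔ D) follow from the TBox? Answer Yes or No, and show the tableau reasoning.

1. ∃r.E ⊑ (E ⊔ D)  ⇔  (∃r.E ⊓ (¬E ⊓ ¬D)) unsat w.r.t. T
   all branches close; clash {E, ¬E} at x₀
2. Hence ∃r.E ⊑ (E ⊔ D): entailed.

Yes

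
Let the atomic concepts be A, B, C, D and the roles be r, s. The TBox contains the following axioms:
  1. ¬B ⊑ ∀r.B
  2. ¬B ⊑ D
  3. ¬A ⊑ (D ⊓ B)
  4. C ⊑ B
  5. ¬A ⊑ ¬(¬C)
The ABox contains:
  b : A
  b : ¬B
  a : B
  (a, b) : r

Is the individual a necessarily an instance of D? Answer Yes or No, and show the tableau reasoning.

No

1. a : D?  L(a) = {B} ∪ {¬D}
   open: L(a) ⊇ {A, B, ¬D} — a ∉ D possible
2. Hence a : D: not entailed.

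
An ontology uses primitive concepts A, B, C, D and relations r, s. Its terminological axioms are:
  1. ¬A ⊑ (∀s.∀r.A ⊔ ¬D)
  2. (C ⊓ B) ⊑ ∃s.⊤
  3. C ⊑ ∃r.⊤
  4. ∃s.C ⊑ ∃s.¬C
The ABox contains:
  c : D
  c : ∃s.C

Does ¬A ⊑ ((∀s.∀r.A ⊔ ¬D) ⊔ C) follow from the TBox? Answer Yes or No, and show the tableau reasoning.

Yes

1. ¬A ⊑ ((∀s.∀r.A ⊔ ¬D) ⊔ C)  ⇔  (¬A ⊓ ((∃s.∃r.¬A ⊓ D) ⊓ ¬C)) unsat w.r.t. T
   all branches close; clash {D, ¬D} at x₀
2. Hence ¬A ⊑ ((∀s.∀r.A ⊔ ¬D) ⊔ C): entailed.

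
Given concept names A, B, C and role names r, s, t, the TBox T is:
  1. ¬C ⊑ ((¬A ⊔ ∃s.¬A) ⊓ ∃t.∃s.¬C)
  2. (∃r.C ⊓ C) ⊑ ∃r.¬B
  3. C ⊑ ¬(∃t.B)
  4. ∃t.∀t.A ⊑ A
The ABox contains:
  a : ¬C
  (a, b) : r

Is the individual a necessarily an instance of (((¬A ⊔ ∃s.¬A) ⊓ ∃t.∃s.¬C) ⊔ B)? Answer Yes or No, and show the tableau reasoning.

Yes

1. a : (((¬A ⊔ ∃s.¬A) ⊓ ∃t.∃s.¬C) ⊔ B)?  L(a) = {¬C} ∪ {(((A ⊓ ∀s.A) ⊔ ∀t.∀s.C) ⊓ ¬B)}
   clash {C, ¬C} at an ∃-successor — a ∈ (((¬A ⊔ ∃s.¬A) ⊓ ∃t.∃s.¬C) ⊔ B)
2. Hence a : (((¬A ⊔ ∃s.¬A) ⊓ ∃t.∃s.¬C) ⊔ B): entailed.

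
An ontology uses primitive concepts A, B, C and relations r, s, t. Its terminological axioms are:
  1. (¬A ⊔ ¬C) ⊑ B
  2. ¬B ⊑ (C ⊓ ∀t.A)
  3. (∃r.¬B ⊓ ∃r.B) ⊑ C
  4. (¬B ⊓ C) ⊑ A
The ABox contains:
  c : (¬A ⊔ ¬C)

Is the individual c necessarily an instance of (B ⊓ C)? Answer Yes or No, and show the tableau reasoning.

No

1. c : (B ⊓ C)?  L(c) = {(¬A ⊔ ¬C)} ∪ {(¬B ⊔ ¬C)}
   apply at c: (¬A ⊔ ¬C)⊑B
   open: L(c) ⊇ {B, ¬A, ¬C, ∀r.B} — c ∉ (B ⊓ C) possible
2. Hence c : (B ⊓ C): not entailed.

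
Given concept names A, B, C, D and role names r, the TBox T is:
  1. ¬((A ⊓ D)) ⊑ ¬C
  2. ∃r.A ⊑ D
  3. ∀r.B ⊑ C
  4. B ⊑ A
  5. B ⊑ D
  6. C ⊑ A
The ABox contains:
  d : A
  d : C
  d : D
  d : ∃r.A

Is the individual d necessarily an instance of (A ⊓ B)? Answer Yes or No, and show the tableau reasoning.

No

1. d : (A ⊓ B)?  L(d) = {A, C, D, ∃r.A} ∪ {(¬A ⊔ ¬B)}
   open: L(d) ⊇ {A, C, D, ¬B, ∃r.A} (+ ∃-successors) — d ∉ (A ⊓ B) possible
2. Hence d : (A ⊓ B): not entailed.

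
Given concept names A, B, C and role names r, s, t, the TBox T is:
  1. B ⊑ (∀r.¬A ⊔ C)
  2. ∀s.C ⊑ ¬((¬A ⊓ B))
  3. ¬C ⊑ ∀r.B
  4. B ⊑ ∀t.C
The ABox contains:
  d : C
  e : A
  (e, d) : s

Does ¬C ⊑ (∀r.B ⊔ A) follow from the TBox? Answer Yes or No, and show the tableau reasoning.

1. ¬C ⊑ (∀r.B ⊔ A)  ⇔  (¬C ⊓ (∃r.¬B ⊓ ¬A)) unsat w.r.t. T
   all branches close; clash {B, ¬B} at an ∃-successor
2. Hence ¬C ⊑ (∀r.B ⊔ A): entailed.

Yes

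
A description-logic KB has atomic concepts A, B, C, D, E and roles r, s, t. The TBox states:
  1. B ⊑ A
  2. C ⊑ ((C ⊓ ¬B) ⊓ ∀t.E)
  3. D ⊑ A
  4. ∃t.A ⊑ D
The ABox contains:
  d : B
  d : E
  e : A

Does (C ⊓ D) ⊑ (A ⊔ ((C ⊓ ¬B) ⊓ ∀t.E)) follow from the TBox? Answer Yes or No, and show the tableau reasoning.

1. (C ⊓ D) ⊑ (A ⊔ ((C ⊓ ¬B) ⊓ ∀t.E))  ⇔  ((C ⊓ D) ⊓ (¬A ⊓ ((¬C ⊔ B) ⊔ ∃t.¬E))) unsat w.r.t. T
   all branches close; clash {A, ¬A} at x₀
2. Hence (C ⊓ D) ⊑ (A ⊔ ((C ⊓ ¬B) ⊓ ∀t.E)): entailed.

Yes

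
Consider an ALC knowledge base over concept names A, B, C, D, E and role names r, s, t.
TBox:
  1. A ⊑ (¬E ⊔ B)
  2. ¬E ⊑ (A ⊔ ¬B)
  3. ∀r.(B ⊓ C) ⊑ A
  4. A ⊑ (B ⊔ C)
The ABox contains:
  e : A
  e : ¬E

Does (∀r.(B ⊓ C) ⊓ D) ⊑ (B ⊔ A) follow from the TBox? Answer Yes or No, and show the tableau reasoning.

1. (∀r.(B ⊓ C) ⊓ D) ⊑ (B ⊔ A)  ⇔  ((∀r.(B ⊓ C) ⊓ D) ⊓ (¬B ⊓ ¬A)) unsat w.r.t. T
   all branches close; clash {A, ¬A} at x₀
2. Hence (∀r.(B ⊓ C) ⊓ D) ⊑ (B ⊔ A): entailed.

Yes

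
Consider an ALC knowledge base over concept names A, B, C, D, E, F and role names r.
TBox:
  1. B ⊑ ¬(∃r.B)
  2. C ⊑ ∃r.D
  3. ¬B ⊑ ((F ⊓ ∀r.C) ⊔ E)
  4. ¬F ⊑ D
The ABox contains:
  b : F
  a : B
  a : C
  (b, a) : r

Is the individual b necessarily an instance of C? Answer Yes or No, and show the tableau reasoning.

No

1. b : C?  L(b) = {F} ∪ {¬C}
   open: L(b) ⊇ {F, ¬B, ¬C, ∀r.C} — b ∉ C possible
2. Hence b : C: not entailed.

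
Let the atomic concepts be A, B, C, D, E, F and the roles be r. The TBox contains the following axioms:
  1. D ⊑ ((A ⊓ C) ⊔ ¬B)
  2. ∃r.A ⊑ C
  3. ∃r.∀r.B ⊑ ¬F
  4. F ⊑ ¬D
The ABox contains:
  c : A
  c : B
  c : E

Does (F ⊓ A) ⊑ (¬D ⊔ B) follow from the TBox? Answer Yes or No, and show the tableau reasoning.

1. (F ⊓ A) ⊑ (¬D ⊔ B)  ⇔  ((F ⊓ A) ⊓ (D ⊓ ¬B)) unsat w.r.t. T
   all branches close; clash {D, ¬D} at x₀
2. Hence (F ⊓ A) ⊑ (¬D ⊔ B): entailed.

Yes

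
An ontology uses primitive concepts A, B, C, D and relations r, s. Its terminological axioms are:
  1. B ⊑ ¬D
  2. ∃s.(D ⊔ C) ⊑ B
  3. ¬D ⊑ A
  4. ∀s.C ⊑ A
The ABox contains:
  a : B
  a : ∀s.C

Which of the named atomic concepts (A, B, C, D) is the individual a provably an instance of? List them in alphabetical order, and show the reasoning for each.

{A, B}

1. a : A?  L(a) = {B, ∀s.C} ∪ {¬A}
   clash {A, ¬A} at a — a ∈ A
2. a : B?  L(a) = {B, ∀s.C} ∪ {¬B}
   clash {B, ¬B} at a — a ∈ B
3. a : C?  L(a) = {B, ∀s.C} ∪ {¬C}
   apply at a: B⊑¬D; ∀s.C⊑A
   open: L(a) ⊇ {A, B, ¬C, ¬D, ∀s.C} — a ∉ C possible
4. a : D?  L(a) = {B, ∀s.C} ∪ {¬D}
   apply at a: ¬D⊑A; ∀s.C⊑A
   open: L(a) ⊇ {A, B, ¬D, ∀s.C} — a ∉ D possible
5. Entailed for a: {A, B}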